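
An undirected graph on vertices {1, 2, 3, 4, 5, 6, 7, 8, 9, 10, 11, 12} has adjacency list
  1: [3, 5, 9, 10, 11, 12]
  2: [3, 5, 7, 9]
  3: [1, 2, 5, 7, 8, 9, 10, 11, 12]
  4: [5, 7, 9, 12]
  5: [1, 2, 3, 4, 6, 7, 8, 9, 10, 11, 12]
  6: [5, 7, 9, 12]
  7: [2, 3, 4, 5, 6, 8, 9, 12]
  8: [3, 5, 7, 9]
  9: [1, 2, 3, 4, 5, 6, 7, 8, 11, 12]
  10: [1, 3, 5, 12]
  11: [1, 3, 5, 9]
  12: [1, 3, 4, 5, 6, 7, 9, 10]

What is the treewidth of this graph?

4

A width-4 tree decomposition is:
Bags: B1 = {3, 5, 7, 9, 12}  B2 = {4, 5, 7, 9, 12}  B3 = {1, 3, 5, 9, 12}  B4 = {2, 3, 5, 7, 9}  B5 = {3, 5, 7, 8, 9}  B6 = {5, 6, 7, 9, 12}  B7 = {1, 3, 5, 9, 11}  B8 = {1, 3, 5, 10, 12}
Tree: B1–B2, B1–B3, B1–B4, B4–B5, B1–B6, B3–B7, B3–B8
Each bag holds 5 vertices, so the decomposition has width 4, which upper-bounds the treewidth. On the other hand G contains the 5-clique {1, 3, 5, 9, 11}. A clique must lie in a single bag of any decomposition, so no decomposition can have width below 4. Combining the bounds, tw(G) = 4.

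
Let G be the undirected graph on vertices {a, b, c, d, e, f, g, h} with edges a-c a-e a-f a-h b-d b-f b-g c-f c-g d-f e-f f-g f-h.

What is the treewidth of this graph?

2

A width-2 tree decomposition is:
Bags: B1 = {b, d, f}  B2 = {b, f, g}  B3 = {c, f, g}  B4 = {a, c, f}  B5 = {a, e, f}  B6 = {a, f, h}
Tree: B1–B2, B2–B3, B3–B4, B4–B5, B4–B6
Each bag holds 3 vertices, so the decomposition has width 2, which upper-bounds the treewidth. On the other hand G contains the 3-clique {b, d, f}. A clique must lie in a single bag of any decomposition, so no decomposition can have width below 2. Hence tw(G) = 2 exactly.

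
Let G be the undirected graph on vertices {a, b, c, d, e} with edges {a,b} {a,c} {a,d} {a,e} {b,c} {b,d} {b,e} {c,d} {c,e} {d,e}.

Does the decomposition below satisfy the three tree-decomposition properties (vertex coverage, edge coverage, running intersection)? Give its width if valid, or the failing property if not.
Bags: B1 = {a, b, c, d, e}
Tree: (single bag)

Yes; width 4.

Every vertex of G appears in some bag (union = {a, b, c, d, e}); every edge is covered by a bag; and for each vertex v the set of bags containing v is connected in the bag tree. The decomposition is therefore valid. The largest bag has 5 vertices, so the width is 4.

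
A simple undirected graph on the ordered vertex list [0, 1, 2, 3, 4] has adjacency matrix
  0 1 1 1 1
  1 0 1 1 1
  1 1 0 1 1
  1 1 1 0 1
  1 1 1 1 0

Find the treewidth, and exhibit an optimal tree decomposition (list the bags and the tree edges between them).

Treewidth 4.
One such decomposition:
Bags: B1 = {0, 1, 2, 3, 4}
Tree: (single bag)

With just one bag of size 5, the width is 5 − 1 = 4, so tw(G) ≤ 4. Conversely, {0, 1, 2, 3, 4} is a clique of size 5, and the vertices of any clique must share a bag in every tree decomposition; so some bag has ≥ 5 vertices and tw(G) ≥ 4. Hence tw(G) = 4 exactly.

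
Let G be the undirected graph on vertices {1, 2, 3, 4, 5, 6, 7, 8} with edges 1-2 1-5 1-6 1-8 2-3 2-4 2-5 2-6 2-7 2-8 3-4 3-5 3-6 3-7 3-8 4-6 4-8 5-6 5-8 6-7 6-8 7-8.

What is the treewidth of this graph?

A width-4 tree decomposition is:
Bags: B1 = {2, 3, 4, 6, 8}  B2 = {2, 3, 5, 6, 8}  B3 = {1, 2, 5, 6, 8}  B4 = {2, 3, 6, 7, 8}
Tree: B1–B2, B2–B3, B2–B4
Each bag holds 5 vertices, so the decomposition has width 4, which upper-bounds the treewidth. Conversely, {1, 2, 5, 6, 8} is a clique of size 5, and the vertices of any clique must share a bag in every tree decomposition; so some bag has ≥ 5 vertices and tw(G) ≥ 4. The upper and lower bounds meet at 4, so that is the treewidth.

4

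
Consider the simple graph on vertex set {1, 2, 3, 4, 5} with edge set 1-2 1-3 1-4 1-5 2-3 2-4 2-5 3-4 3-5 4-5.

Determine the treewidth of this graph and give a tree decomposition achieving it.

A single bag containing all 5 vertices is trivially a valid decomposition of width 4. For the lower bound, the 5 vertices {1, 2, 3, 4, 5} are pairwise adjacent, and any tree decomposition puts a clique entirely inside one bag — forcing width ≥ 4. Hence tw(G) = 4 exactly.

Treewidth 4.
One such decomposition:
Bags: B1 = {1, 2, 3, 4, 5}
Tree: (single bag)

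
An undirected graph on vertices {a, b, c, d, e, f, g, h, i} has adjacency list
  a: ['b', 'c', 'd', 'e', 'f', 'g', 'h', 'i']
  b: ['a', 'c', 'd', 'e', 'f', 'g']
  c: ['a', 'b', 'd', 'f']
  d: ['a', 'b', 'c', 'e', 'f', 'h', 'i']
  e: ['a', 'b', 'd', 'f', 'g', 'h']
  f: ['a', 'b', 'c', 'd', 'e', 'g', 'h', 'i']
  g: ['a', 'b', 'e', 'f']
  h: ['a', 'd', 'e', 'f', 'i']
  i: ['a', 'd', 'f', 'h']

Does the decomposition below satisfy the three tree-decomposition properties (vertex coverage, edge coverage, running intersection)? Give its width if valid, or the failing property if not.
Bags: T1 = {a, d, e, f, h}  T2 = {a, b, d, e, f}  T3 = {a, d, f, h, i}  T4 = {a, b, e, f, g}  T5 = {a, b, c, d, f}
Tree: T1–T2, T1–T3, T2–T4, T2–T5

Yes; width 4.

Checking the three conditions: (i) the bags cover all of {a, b, c, d, e, f, g, h, i}; (ii) for each edge, some bag contains both endpoints; (iii) the bags containing any fixed vertex form a subtree. All hold, so the decomposition is valid with width 5 − 1 = 4.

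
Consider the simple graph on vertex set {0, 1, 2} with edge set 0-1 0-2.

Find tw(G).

A width-1 tree decomposition is:
Bags: B1 = {0, 1}  B2 = {0, 2}
Tree: B1–B2
The largest bag has 2 vertices, giving width 1; this decomposition certifies tw(G) ≤ 1. Any graph with an edge has treewidth ≥ 1, and G has the edge 0–1. Therefore the treewidth is 1.

1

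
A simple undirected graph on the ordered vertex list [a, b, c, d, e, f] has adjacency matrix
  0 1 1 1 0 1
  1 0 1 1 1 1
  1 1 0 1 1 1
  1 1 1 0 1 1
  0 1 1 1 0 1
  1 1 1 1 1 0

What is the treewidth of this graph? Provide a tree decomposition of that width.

Every bag has size at most 5, so the width is 5 − 1 = 4 and tw(G) ≤ 4. On the other hand G contains the 5-clique {b, c, d, e, f}. A clique must lie in a single bag of any decomposition, so no decomposition can have width below 4. The upper and lower bounds meet at 4, so that is the treewidth.

Treewidth 4.
One optimal decomposition is:
Bags: B1 = {b, c, d, e, f}  B2 = {a, b, c, d, f}
Tree: B1–B2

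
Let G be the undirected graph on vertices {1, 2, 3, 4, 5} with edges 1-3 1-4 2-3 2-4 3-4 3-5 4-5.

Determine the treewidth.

2

A width-2 tree decomposition is:
Bags: B1 = {1, 3, 4}  B2 = {3, 4, 5}  B3 = {2, 3, 4}
Tree: B1–B2, B1–B3
The largest bag has 3 vertices, giving width 2; this decomposition certifies tw(G) ≤ 2. Conversely, {1, 3, 4} is a clique of size 3, and the vertices of any clique must share a bag in every tree decomposition; so some bag has ≥ 3 vertices and tw(G) ≥ 2. Hence tw(G) = 2 exactly.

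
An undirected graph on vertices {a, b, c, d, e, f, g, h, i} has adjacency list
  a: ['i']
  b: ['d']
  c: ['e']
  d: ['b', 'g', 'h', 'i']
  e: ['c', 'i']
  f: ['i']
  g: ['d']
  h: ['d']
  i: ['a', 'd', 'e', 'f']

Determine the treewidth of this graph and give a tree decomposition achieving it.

Treewidth 1.
One such decomposition:
Bags: B1 = {d, i}  B2 = {d, g}  B3 = {a, i}  B4 = {f, i}  B5 = {b, d}  B6 = {d, h}  B7 = {e, i}  B8 = {c, e}
Tree: B1–B2, B1–B3, B3–B4, B2–B5, B1–B6, B4–B7, B7–B8

The largest bag has 2 vertices, giving width 1; this decomposition certifies tw(G) ≤ 1. Since G has at least one edge (e.g. d–i), it is not an edgeless graph, so tw(G) ≥ 1. Therefore the treewidth is 1.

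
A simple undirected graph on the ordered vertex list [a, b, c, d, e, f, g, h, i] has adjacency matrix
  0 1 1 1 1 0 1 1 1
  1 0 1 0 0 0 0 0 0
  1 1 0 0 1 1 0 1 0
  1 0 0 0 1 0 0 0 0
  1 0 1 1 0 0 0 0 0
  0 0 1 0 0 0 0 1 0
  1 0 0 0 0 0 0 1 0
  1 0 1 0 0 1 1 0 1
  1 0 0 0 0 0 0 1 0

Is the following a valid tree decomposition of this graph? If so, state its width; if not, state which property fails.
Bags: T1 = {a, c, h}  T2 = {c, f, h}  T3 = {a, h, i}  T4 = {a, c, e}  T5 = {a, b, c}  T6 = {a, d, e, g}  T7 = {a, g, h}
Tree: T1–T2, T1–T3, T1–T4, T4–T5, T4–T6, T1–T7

A tree decomposition must satisfy three properties: every vertex lies in some bag; for every edge, both endpoints lie together in some bag; and for every vertex, the bags containing it form a connected subtree. Here bags containing vertex g are not connected in the tree, so the decomposition is invalid.

No — bags containing vertex g are not connected in the tree.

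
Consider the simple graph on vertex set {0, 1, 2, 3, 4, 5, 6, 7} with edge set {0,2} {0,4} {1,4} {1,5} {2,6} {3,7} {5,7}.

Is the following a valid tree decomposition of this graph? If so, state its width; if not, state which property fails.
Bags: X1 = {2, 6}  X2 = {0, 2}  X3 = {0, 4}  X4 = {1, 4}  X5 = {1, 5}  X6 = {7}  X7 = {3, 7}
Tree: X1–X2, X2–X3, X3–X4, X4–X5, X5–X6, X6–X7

No — edge (5,7) lies in no bag.

A tree decomposition must satisfy three properties: every vertex lies in some bag; for every edge, both endpoints lie together in some bag; and for every vertex, the bags containing it form a connected subtree. Here edge (5,7) lies in no bag, so the decomposition is invalid.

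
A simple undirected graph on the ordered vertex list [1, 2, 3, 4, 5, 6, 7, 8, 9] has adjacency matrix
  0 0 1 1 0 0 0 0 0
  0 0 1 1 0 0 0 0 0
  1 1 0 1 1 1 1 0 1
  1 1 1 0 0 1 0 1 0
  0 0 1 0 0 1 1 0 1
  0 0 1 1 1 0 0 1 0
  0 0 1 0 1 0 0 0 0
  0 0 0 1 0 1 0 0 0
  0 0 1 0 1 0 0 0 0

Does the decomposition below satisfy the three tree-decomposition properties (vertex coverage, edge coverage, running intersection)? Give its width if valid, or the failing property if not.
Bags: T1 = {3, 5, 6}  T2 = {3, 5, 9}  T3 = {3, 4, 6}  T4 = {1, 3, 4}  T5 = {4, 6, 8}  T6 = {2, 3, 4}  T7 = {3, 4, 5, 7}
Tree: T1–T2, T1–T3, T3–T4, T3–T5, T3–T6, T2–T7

A tree decomposition must satisfy three properties: every vertex lies in some bag; for every edge, both endpoints lie together in some bag; and for every vertex, the bags containing it form a connected subtree. Here bags containing vertex 4 are not connected in the tree, so the decomposition is invalid.

No — bags containing vertex 4 are not connected in the tree.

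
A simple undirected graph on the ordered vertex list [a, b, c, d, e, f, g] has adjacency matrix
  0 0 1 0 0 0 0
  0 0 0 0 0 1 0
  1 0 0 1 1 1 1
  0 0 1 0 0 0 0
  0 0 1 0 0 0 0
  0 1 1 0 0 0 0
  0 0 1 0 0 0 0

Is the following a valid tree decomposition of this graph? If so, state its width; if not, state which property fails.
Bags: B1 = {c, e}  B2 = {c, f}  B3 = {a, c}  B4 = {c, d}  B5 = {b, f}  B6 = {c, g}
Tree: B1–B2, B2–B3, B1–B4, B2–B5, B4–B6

Yes; width 1.

Every vertex of G appears in some bag (union = {a, b, c, d, e, f, g}); every edge is covered by a bag; and for each vertex v the set of bags containing v is connected in the bag tree. The decomposition is therefore valid. The largest bag has 2 vertices, so the width is 1.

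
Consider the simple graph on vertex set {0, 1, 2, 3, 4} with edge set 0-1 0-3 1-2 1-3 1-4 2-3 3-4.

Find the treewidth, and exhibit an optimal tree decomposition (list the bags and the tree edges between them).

Every bag has size at most 3, so the width is 3 − 1 = 2 and tw(G) ≤ 2. For the lower bound, the 3 vertices {0, 1, 3} are pairwise adjacent, and any tree decomposition puts a clique entirely inside one bag — forcing width ≥ 2. Combining the bounds, tw(G) = 2.

Treewidth 2.
Bags: B1 = {1, 3, 4}  B2 = {1, 2, 3}  B3 = {0, 1, 3}
Tree: B1–B2, B2–B3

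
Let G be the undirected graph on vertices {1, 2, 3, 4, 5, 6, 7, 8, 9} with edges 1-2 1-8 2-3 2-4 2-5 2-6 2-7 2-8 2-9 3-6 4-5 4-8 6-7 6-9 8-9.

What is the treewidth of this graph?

2

A width-2 tree decomposition is:
Bags: B1 = {1, 2, 8}  B2 = {2, 8, 9}  B3 = {2, 6, 9}  B4 = {2, 6, 7}  B5 = {2, 3, 6}  B6 = {2, 4, 8}  B7 = {2, 4, 5}
Tree: B1–B2, B2–B3, B3–B4, B4–B5, B1–B6, B6–B7
The largest bag has 3 vertices, giving width 2; this decomposition certifies tw(G) ≤ 2. On the other hand G contains the 3-clique {1, 2, 8}. A clique must lie in a single bag of any decomposition, so no decomposition can have width below 2. Therefore the treewidth is 2.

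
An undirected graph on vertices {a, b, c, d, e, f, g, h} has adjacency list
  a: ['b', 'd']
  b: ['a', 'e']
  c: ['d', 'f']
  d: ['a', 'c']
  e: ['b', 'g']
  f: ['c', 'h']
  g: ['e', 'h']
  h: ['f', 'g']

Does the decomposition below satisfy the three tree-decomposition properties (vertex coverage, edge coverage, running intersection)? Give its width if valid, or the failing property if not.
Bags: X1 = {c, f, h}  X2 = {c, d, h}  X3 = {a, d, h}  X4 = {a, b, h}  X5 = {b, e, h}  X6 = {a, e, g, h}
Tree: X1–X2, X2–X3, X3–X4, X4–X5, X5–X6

No — bags containing vertex a are not connected in the tree.

A tree decomposition must satisfy three properties: every vertex lies in some bag; for every edge, both endpoints lie together in some bag; and for every vertex, the bags containing it form a connected subtree. Here bags containing vertex a are not connected in the tree, so the decomposition is invalid.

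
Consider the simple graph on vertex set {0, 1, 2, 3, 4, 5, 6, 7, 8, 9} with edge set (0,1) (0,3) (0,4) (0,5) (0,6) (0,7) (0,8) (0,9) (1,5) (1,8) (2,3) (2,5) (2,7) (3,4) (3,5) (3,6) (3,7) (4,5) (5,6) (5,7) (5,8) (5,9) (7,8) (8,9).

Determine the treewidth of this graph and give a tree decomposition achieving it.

Each bag holds 4 vertices, so the decomposition has width 3, which upper-bounds the treewidth. For the lower bound, the 4 vertices {0, 1, 5, 8} are pairwise adjacent, and any tree decomposition puts a clique entirely inside one bag — forcing width ≥ 3. Hence tw(G) = 3 exactly.

Treewidth 3.
One such decomposition:
Bags: B1 = {0, 3, 5, 7}  B2 = {0, 5, 7, 8}  B3 = {0, 3, 4, 5}  B4 = {0, 3, 5, 6}  B5 = {0, 1, 5, 8}  B6 = {2, 3, 5, 7}  B7 = {0, 5, 8, 9}
Tree: B1–B2, B1–B3, B1–B4, B2–B5, B1–B6, B2–B7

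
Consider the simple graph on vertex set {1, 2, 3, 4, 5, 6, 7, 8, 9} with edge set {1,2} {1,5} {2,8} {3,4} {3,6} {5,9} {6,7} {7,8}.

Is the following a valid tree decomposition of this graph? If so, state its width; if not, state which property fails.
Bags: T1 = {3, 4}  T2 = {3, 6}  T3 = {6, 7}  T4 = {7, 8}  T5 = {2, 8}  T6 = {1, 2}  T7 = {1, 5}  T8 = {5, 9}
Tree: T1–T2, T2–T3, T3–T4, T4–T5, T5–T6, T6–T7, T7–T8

Yes; width 1.

Every vertex of G appears in some bag (union = {1, 2, 3, 4, 5, 6, 7, 8, 9}); every edge is covered by a bag; and for each vertex v the set of bags containing v is connected in the bag tree. The decomposition is therefore valid. The largest bag has 2 vertices, so the width is 1.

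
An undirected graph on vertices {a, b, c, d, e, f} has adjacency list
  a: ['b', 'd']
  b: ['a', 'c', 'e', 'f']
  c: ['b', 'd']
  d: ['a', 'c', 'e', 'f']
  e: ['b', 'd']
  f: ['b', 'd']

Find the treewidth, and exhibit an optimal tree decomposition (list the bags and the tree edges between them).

Treewidth 2.
Bags: B1 = {b, c, d}  B2 = {a, b, d}  B3 = {b, d, f}  B4 = {b, d, e}
Tree: B1–B2, B2–B3, B3–B4

Every bag has size at most 3, so the width is 3 − 1 = 2 and tw(G) ≤ 2. Since b–c–d–a–b is a cycle in G, G is not acyclic. Forests are exactly the graphs of treewidth ≤ 1, so tw(G) ≥ 2. Combining the bounds, tw(G) = 2.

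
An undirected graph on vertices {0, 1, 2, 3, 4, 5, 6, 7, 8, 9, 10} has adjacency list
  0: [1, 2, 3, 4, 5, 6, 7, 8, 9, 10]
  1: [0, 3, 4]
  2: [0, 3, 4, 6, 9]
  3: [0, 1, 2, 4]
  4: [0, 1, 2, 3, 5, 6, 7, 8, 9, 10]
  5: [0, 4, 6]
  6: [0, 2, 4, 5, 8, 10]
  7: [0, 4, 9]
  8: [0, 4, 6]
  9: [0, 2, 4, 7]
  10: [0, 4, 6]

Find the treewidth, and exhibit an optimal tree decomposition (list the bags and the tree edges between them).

The largest bag has 4 vertices, giving width 3; this decomposition certifies tw(G) ≤ 3. On the other hand G contains the 4-clique {0, 1, 3, 4}. A clique must lie in a single bag of any decomposition, so no decomposition can have width below 3. The upper and lower bounds meet at 3, so that is the treewidth.

Treewidth 3.
One such decomposition:
Bags: B1 = {0, 4, 7, 9}  B2 = {0, 2, 4, 9}  B3 = {0, 2, 4, 6}  B4 = {0, 2, 3, 4}  B5 = {0, 4, 6, 8}  B6 = {0, 4, 5, 6}  B7 = {0, 1, 3, 4}  B8 = {0, 4, 6, 10}
Tree: B1–B2, B2–B3, B3–B4, B3–B5, B3–B6, B4–B7, B5–B8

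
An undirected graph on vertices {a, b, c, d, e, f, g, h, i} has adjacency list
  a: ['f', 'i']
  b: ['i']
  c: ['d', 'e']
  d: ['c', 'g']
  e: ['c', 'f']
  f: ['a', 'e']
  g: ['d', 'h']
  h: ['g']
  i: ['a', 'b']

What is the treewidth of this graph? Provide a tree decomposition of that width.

Treewidth 1.
One such decomposition:
Bags: B1 = {b, i}  B2 = {a, i}  B3 = {a, f}  B4 = {e, f}  B5 = {c, e}  B6 = {c, d}  B7 = {d, g}  B8 = {g, h}
Tree: B1–B2, B2–B3, B3–B4, B4–B5, B5–B6, B6–B7, B7–B8

Each bag holds 2 vertices, so the decomposition has width 1, which upper-bounds the treewidth. Since G has at least one edge (e.g. b–i), it is not an edgeless graph, so tw(G) ≥ 1. The upper and lower bounds meet at 1, so that is the treewidth.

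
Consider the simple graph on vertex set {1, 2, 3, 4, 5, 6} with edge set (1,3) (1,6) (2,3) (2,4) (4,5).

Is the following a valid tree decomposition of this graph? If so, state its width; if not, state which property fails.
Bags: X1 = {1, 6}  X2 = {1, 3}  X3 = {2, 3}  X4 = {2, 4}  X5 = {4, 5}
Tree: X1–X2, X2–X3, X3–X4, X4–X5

Vertex coverage: the bags together contain {1, 2, 3, 4, 5, 6}, the full vertex set. Edge coverage: each edge of G has both endpoints in at least one bag. Running intersection: for every vertex, the bags containing it form a connected subtree. All three properties hold, so this is a valid tree decomposition of width max|bag| − 1 = 1, and hence tw(G) ≤ 1.

Yes; width 1.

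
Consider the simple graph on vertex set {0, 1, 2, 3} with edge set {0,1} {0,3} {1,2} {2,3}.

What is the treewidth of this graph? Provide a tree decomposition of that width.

Treewidth 2.
One optimal decomposition is:
Bags: B1 = {0, 1, 3}  B2 = {1, 2, 3}
Tree: B1–B2

Every bag has size at most 3, so the width is 3 − 1 = 2 and tw(G) ≤ 2. Since 1–0–3–2–1 is a cycle in G, G is not acyclic. Forests are exactly the graphs of treewidth ≤ 1, so tw(G) ≥ 2. Combining the bounds, tw(G) = 2.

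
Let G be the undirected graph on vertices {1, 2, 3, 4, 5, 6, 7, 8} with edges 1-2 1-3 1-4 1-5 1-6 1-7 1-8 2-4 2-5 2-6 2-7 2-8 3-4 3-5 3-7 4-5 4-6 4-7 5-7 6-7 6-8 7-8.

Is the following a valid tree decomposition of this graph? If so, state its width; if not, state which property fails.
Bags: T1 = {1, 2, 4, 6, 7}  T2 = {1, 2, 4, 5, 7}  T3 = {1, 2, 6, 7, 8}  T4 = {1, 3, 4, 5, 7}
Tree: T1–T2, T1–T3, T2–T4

Yes; width 4.

Checking the three conditions: (i) the bags cover all of {1, 2, 3, 4, 5, 6, 7, 8}; (ii) for each edge, some bag contains both endpoints; (iii) the bags containing any fixed vertex form a subtree. All hold, so the decomposition is valid with width 5 − 1 = 4.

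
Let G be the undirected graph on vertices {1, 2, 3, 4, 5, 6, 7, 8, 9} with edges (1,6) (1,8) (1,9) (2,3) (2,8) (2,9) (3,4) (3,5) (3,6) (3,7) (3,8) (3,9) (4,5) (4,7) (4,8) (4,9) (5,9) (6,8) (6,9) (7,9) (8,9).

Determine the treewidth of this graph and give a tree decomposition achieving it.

Treewidth 3.
One optimal decomposition is:
Bags: B1 = {3, 6, 8, 9}  B2 = {3, 4, 8, 9}  B3 = {1, 6, 8, 9}  B4 = {3, 4, 7, 9}  B5 = {2, 3, 8, 9}  B6 = {3, 4, 5, 9}
Tree: B1–B2, B1–B3, B2–B4, B1–B5, B4–B6

Each bag holds 4 vertices, so the decomposition has width 3, which upper-bounds the treewidth. Conversely, {1, 6, 8, 9} is a clique of size 4, and the vertices of any clique must share a bag in every tree decomposition; so some bag has ≥ 4 vertices and tw(G) ≥ 3. Therefore the treewidth is 3.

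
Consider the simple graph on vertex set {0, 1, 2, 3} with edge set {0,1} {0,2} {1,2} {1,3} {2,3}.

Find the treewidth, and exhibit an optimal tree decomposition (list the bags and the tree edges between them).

The largest bag has 3 vertices, giving width 2; this decomposition certifies tw(G) ≤ 2. On the other hand G contains the 3-clique {0, 1, 2}. A clique must lie in a single bag of any decomposition, so no decomposition can have width below 2. Therefore the treewidth is 2.

Treewidth 2.
One optimal decomposition is:
Bags: B1 = {0, 1, 2}  B2 = {1, 2, 3}
Tree: B1–B2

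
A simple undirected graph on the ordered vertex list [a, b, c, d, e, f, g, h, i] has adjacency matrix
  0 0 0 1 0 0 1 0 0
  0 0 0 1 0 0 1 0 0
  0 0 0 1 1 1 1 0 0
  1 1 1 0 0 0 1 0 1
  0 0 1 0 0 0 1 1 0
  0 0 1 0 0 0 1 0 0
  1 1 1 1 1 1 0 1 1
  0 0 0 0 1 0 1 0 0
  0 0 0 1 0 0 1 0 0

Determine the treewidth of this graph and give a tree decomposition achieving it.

Treewidth 2.
One optimal decomposition is:
Bags: B1 = {c, d, g}  B2 = {c, e, g}  B3 = {b, d, g}  B4 = {d, g, i}  B5 = {a, d, g}  B6 = {c, f, g}  B7 = {e, g, h}
Tree: B1–B2, B1–B3, B3–B4, B3–B5, B2–B6, B2–B7

Every bag has size at most 3, so the width is 3 − 1 = 2 and tw(G) ≤ 2. On the other hand G contains the 3-clique {c, d, g}. A clique must lie in a single bag of any decomposition, so no decomposition can have width below 2. Hence tw(G) = 2 exactly.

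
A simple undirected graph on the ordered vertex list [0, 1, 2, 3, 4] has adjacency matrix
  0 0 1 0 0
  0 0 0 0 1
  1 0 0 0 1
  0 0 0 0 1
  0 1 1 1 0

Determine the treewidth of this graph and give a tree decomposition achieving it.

Every bag has size at most 2, so the width is 2 − 1 = 1 and tw(G) ≤ 1. G has an edge, so its treewidth is at least 1. Therefore the treewidth is 1.

Treewidth 1.
Bags: B1 = {2, 4}  B2 = {3, 4}  B3 = {0, 2}  B4 = {1, 4}
Tree: B1–B2, B1–B3, B1–B4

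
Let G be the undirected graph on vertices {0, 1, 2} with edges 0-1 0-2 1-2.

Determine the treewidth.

2

A width-2 tree decomposition is:
Bags: B1 = {0, 1, 2}
Tree: (single bag)
A single bag containing all 3 vertices is trivially a valid decomposition of width 2. On the other hand G contains the 3-clique {0, 1, 2}. A clique must lie in a single bag of any decomposition, so no decomposition can have width below 2. The upper and lower bounds meet at 2, so that is the treewidth.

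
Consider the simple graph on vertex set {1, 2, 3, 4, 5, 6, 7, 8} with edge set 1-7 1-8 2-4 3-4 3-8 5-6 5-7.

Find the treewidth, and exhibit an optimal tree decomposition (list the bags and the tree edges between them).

Each bag holds 2 vertices, so the decomposition has width 1, which upper-bounds the treewidth. G has an edge, so its treewidth is at least 1. Therefore the treewidth is 1.

Treewidth 1.
Bags: B1 = {2, 4}  B2 = {3, 4}  B3 = {3, 8}  B4 = {1, 8}  B5 = {1, 7}  B6 = {5, 7}  B7 = {5, 6}
Tree: B1–B2, B2–B3, B3–B4, B4–B5, B5–B6, B6–B7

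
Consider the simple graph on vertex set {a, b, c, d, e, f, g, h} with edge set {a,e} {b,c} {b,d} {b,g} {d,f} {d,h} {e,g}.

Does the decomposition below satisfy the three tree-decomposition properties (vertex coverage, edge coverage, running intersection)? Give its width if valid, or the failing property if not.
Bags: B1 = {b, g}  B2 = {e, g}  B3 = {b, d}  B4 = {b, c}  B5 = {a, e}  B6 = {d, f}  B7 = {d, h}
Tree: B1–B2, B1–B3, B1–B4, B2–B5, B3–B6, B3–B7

Every vertex of G appears in some bag (union = {a, b, c, d, e, f, g, h}); every edge is covered by a bag; and for each vertex v the set of bags containing v is connected in the bag tree. The decomposition is therefore valid. The largest bag has 2 vertices, so the width is 1.

Yes; width 1.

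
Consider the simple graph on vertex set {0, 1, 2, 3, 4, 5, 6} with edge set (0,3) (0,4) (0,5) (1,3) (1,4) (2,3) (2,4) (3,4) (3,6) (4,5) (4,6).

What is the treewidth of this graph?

2

A width-2 tree decomposition is:
Bags: B1 = {0, 3, 4}  B2 = {2, 3, 4}  B3 = {0, 4, 5}  B4 = {3, 4, 6}  B5 = {1, 3, 4}
Tree: B1–B2, B1–B3, B2–B4, B1–B5
Each bag holds 3 vertices, so the decomposition has width 2, which upper-bounds the treewidth. On the other hand G contains the 3-clique {0, 3, 4}. A clique must lie in a single bag of any decomposition, so no decomposition can have width below 2. Combining the bounds, tw(G) = 2.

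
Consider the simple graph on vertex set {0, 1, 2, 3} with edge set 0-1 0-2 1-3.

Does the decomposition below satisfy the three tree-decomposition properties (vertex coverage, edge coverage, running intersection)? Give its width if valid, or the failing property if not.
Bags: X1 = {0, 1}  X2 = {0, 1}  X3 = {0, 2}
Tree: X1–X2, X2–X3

A tree decomposition must satisfy three properties: every vertex lies in some bag; for every edge, both endpoints lie together in some bag; and for every vertex, the bags containing it form a connected subtree. Here vertex 3 appears in no bag, so the decomposition is invalid.

No — vertex 3 appears in no bag.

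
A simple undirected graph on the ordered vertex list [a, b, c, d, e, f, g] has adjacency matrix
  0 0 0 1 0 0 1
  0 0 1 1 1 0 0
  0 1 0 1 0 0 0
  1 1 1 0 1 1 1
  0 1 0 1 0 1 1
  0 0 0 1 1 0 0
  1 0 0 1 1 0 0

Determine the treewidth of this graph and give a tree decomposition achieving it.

Treewidth 2.
One such decomposition:
Bags: B1 = {d, e, g}  B2 = {a, d, g}  B3 = {d, e, f}  B4 = {b, d, e}  B5 = {b, c, d}
Tree: B1–B2, B1–B3, B1–B4, B4–B5

The largest bag has 3 vertices, giving width 2; this decomposition certifies tw(G) ≤ 2. For the lower bound, the 3 vertices {d, e, g} are pairwise adjacent, and any tree decomposition puts a clique entirely inside one bag — forcing width ≥ 2. Hence tw(G) = 2 exactly.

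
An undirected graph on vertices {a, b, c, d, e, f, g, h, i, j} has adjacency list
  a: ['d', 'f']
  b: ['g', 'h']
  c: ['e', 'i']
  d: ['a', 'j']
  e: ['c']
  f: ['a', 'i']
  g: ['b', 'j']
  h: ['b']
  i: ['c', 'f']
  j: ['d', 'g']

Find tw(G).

A width-1 tree decomposition is:
Bags: B1 = {b, h}  B2 = {b, g}  B3 = {g, j}  B4 = {d, j}  B5 = {a, d}  B6 = {a, f}  B7 = {f, i}  B8 = {c, i}  B9 = {c, e}
Tree: B1–B2, B2–B3, B3–B4, B4–B5, B5–B6, B6–B7, B7–B8, B8–B9
Every bag has size at most 2, so the width is 2 − 1 = 1 and tw(G) ≤ 1. Any graph with an edge has treewidth ≥ 1, and G has the edge h–b. Combining the bounds, tw(G) = 1.

1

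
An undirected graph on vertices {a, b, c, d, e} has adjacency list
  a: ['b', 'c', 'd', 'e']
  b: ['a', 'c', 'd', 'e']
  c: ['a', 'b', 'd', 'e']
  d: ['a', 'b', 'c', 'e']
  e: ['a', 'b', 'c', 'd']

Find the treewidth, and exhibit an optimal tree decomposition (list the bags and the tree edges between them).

A single bag containing all 5 vertices is trivially a valid decomposition of width 4. For the lower bound, the 5 vertices {a, b, c, d, e} are pairwise adjacent, and any tree decomposition puts a clique entirely inside one bag — forcing width ≥ 4. Combining the bounds, tw(G) = 4.

Treewidth 4.
One such decomposition:
Bags: B1 = {a, b, c, d, e}
Tree: (single bag)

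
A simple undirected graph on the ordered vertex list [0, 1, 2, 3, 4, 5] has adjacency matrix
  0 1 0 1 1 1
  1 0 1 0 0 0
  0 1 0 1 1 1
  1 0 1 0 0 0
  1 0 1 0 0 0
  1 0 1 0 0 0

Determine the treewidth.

A width-2 tree decomposition is:
Bags: B1 = {0, 2, 4}  B2 = {0, 2, 3}  B3 = {0, 2, 5}  B4 = {0, 1, 2}
Tree: B1–B2, B2–B3, B3–B4
Each bag holds 3 vertices, so the decomposition has width 2, which upper-bounds the treewidth. The edges 0–4–2–3–0 form a cycle, so G is not a tree and its treewidth is at least 2. Hence tw(G) = 2 exactly.

2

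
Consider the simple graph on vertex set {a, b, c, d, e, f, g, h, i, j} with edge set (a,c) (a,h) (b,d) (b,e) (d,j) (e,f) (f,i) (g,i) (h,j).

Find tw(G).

A width-1 tree decomposition is:
Bags: B1 = {a, c}  B2 = {a, h}  B3 = {h, j}  B4 = {d, j}  B5 = {b, d}  B6 = {b, e}  B7 = {e, f}  B8 = {f, i}  B9 = {g, i}
Tree: B1–B2, B2–B3, B3–B4, B4–B5, B5–B6, B6–B7, B7–B8, B8–B9
The largest bag has 2 vertices, giving width 1; this decomposition certifies tw(G) ≤ 1. Since G has at least one edge (e.g. c–a), it is not an edgeless graph, so tw(G) ≥ 1. Combining the bounds, tw(G) = 1.

1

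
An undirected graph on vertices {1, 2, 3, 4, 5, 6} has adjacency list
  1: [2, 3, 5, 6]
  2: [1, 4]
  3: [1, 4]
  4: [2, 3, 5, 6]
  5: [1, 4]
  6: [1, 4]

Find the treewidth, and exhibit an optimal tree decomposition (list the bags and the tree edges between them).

Treewidth 2.
One such decomposition:
Bags: B1 = {1, 3, 4}  B2 = {1, 4, 6}  B3 = {1, 2, 4}  B4 = {1, 4, 5}
Tree: B1–B2, B2–B3, B3–B4

The largest bag has 3 vertices, giving width 2; this decomposition certifies tw(G) ≤ 2. The edges 4–3–1–6–4 form a cycle, so G is not a tree and its treewidth is at least 2. Hence tw(G) = 2 exactly.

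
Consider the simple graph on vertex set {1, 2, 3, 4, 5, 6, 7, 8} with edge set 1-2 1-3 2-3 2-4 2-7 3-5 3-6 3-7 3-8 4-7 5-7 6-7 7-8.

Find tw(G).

2

A width-2 tree decomposition is:
Bags: B1 = {3, 6, 7}  B2 = {2, 3, 7}  B3 = {3, 7, 8}  B4 = {2, 4, 7}  B5 = {3, 5, 7}  B6 = {1, 2, 3}
Tree: B1–B2, B1–B3, B2–B4, B3–B5, B2–B6
Every bag has size at most 3, so the width is 3 − 1 = 2 and tw(G) ≤ 2. For the lower bound, the 3 vertices {1, 2, 3} are pairwise adjacent, and any tree decomposition puts a clique entirely inside one bag — forcing width ≥ 2. The upper and lower bounds meet at 2, so that is the treewidth.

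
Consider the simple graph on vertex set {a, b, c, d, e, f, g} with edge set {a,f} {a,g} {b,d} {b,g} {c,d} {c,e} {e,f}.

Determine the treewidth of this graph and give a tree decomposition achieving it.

Every bag has size at most 3, so the width is 3 − 1 = 2 and tw(G) ≤ 2. Since f–e–c–d–b–g–a–f is a cycle in G, G is not acyclic. Forests are exactly the graphs of treewidth ≤ 1, so tw(G) ≥ 2. The upper and lower bounds meet at 2, so that is the treewidth.

Treewidth 2.
One optimal decomposition is:
Bags: B1 = {c, e, f}  B2 = {c, d, f}  B3 = {b, d, f}  B4 = {b, f, g}  B5 = {a, f, g}
Tree: B1–B2, B2–B3, B3–B4, B4–B5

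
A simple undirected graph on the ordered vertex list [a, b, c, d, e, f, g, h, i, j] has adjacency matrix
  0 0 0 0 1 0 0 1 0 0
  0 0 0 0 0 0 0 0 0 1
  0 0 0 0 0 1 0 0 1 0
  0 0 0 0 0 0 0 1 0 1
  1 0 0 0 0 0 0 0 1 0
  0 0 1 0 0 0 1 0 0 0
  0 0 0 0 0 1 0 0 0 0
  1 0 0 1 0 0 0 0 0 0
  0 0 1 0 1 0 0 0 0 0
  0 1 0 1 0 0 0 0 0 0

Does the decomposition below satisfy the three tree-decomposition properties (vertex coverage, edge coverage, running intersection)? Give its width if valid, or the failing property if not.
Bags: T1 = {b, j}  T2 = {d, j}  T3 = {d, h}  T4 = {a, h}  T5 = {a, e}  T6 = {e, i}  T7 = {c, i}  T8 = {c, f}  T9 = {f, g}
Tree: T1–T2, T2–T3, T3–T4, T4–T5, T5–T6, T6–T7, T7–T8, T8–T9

Yes; width 1.

Vertex coverage: the bags together contain {a, b, c, d, e, f, g, h, i, j}, the full vertex set. Edge coverage: each edge of G has both endpoints in at least one bag. Running intersection: for every vertex, the bags containing it form a connected subtree. All three properties hold, so this is a valid tree decomposition of width max|bag| − 1 = 1, and hence tw(G) ≤ 1.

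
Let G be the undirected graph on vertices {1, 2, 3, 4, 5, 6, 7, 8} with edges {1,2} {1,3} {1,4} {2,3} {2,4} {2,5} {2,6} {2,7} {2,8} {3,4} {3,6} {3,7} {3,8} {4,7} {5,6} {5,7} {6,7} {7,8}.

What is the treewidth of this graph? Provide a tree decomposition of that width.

Treewidth 3.
One optimal decomposition is:
Bags: B1 = {2, 3, 4, 7}  B2 = {2, 3, 6, 7}  B3 = {2, 5, 6, 7}  B4 = {1, 2, 3, 4}  B5 = {2, 3, 7, 8}
Tree: B1–B2, B2–B3, B1–B4, B2–B5

The largest bag has 4 vertices, giving width 3; this decomposition certifies tw(G) ≤ 3. Conversely, {1, 2, 3, 4} is a clique of size 4, and the vertices of any clique must share a bag in every tree decomposition; so some bag has ≥ 4 vertices and tw(G) ≥ 3. Hence tw(G) = 3 exactly.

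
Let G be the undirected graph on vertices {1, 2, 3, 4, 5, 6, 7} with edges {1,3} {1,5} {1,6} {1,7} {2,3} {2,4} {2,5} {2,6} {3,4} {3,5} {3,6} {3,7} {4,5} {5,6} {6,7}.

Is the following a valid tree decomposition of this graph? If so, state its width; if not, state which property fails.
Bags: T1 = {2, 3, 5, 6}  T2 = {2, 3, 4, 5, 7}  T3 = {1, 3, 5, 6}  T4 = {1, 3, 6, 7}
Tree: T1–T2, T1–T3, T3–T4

A tree decomposition must satisfy three properties: every vertex lies in some bag; for every edge, both endpoints lie together in some bag; and for every vertex, the bags containing it form a connected subtree. Here bags containing vertex 7 are not connected in the tree, so the decomposition is invalid.

No — bags containing vertex 7 are not connected in the tree.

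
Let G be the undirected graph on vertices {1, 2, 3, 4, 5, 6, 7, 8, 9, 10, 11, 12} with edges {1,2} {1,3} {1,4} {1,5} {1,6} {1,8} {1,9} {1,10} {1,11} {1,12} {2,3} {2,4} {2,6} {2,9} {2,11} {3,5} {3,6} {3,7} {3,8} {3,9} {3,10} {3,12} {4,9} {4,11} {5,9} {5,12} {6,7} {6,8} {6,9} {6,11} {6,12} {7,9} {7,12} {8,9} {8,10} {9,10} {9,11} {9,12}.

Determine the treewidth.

A width-4 tree decomposition is:
Bags: B1 = {1, 2, 3, 6, 9}  B2 = {1, 3, 6, 9, 12}  B3 = {1, 3, 6, 8, 9}  B4 = {1, 2, 6, 9, 11}  B5 = {3, 6, 7, 9, 12}  B6 = {1, 2, 4, 9, 11}  B7 = {1, 3, 5, 9, 12}  B8 = {1, 3, 8, 9, 10}
Tree: B1–B2, B1–B3, B1–B4, B2–B5, B4–B6, B2–B7, B3–B8
Each bag holds 5 vertices, so the decomposition has width 4, which upper-bounds the treewidth. For the lower bound, the 5 vertices {1, 2, 4, 9, 11} are pairwise adjacent, and any tree decomposition puts a clique entirely inside one bag — forcing width ≥ 4. Combining the bounds, tw(G) = 4.

4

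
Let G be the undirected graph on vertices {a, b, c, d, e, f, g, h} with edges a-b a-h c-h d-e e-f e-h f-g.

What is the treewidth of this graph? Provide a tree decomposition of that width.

The largest bag has 2 vertices, giving width 1; this decomposition certifies tw(G) ≤ 1. G has an edge, so its treewidth is at least 1. Combining the bounds, tw(G) = 1.

Treewidth 1.
Bags: B1 = {e, h}  B2 = {e, f}  B3 = {a, h}  B4 = {a, b}  B5 = {d, e}  B6 = {c, h}  B7 = {f, g}
Tree: B1–B2, B1–B3, B3–B4, B2–B5, B3–B6, B2–B7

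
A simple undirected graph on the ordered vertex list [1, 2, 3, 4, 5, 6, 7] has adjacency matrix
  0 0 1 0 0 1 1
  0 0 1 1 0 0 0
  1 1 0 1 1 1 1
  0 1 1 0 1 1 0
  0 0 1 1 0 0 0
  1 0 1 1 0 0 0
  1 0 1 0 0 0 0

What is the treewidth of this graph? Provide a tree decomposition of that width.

Treewidth 2.
One such decomposition:
Bags: B1 = {3, 4, 6}  B2 = {1, 3, 6}  B3 = {2, 3, 4}  B4 = {3, 4, 5}  B5 = {1, 3, 7}
Tree: B1–B2, B1–B3, B3–B4, B2–B5

The largest bag has 3 vertices, giving width 2; this decomposition certifies tw(G) ≤ 2. Conversely, {1, 3, 6} is a clique of size 3, and the vertices of any clique must share a bag in every tree decomposition; so some bag has ≥ 3 vertices and tw(G) ≥ 2. Therefore the treewidth is 2.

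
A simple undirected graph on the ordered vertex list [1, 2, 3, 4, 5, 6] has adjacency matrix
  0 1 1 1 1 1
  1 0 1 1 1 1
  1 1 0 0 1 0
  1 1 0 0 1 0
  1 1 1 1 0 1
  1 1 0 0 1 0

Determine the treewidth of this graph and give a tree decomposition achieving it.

Treewidth 3.
One such decomposition:
Bags: B1 = {1, 2, 3, 5}  B2 = {1, 2, 4, 5}  B3 = {1, 2, 5, 6}
Tree: B1–B2, B2–B3

Every bag has size at most 4, so the width is 4 − 1 = 3 and tw(G) ≤ 3. For the lower bound, the 4 vertices {1, 2, 3, 5} are pairwise adjacent, and any tree decomposition puts a clique entirely inside one bag — forcing width ≥ 3. The upper and lower bounds meet at 3, so that is the treewidth.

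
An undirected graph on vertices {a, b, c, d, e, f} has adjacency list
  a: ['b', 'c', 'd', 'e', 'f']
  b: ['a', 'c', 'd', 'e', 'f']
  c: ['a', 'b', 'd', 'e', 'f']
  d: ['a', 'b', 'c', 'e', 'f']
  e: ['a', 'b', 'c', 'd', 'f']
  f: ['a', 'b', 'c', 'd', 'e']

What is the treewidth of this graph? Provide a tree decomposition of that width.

With just one bag of size 6, the width is 6 − 1 = 5, so tw(G) ≤ 5. On the other hand G contains the 6-clique {a, b, c, d, e, f}. A clique must lie in a single bag of any decomposition, so no decomposition can have width below 5. Hence tw(G) = 5 exactly.

Treewidth 5.
Bags: B1 = {a, b, c, d, e, f}
Tree: (single bag)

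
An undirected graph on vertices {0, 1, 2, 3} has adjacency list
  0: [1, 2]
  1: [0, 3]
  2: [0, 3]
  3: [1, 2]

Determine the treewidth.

A width-2 tree decomposition is:
Bags: B1 = {0, 2, 3}  B2 = {0, 1, 3}
Tree: B1–B2
The largest bag has 3 vertices, giving width 2; this decomposition certifies tw(G) ≤ 2. The edges 0–2–3–1–0 form a cycle, so G is not a tree and its treewidth is at least 2. Therefore the treewidth is 2.

2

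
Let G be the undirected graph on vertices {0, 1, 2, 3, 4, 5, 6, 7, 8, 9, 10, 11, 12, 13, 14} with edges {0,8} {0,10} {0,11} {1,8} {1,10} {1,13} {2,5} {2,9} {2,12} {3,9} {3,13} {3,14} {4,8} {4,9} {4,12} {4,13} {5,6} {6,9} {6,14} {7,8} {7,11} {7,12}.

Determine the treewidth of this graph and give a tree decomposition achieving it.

Treewidth 3.
One such decomposition:
Bags: B1 = {0, 1, 10, 11}  B2 = {0, 1, 8, 11}  B3 = {1, 7, 8, 11}  B4 = {1, 7, 8, 13}  B5 = {4, 7, 8, 13}  B6 = {4, 7, 12, 13}  B7 = {3, 4, 12, 13}  B8 = {3, 4, 9, 12}  B9 = {2, 3, 9, 12}  B10 = {2, 3, 9, 14}  B11 = {2, 6, 9, 14}  B12 = {2, 5, 6, 14}
Tree: B1–B2, B2–B3, B3–B4, B4–B5, B5–B6, B6–B7, B7–B8, B8–B9, B9–B10, B10–B11, B11–B12

Each bag holds 4 vertices, so the decomposition has width 3, which upper-bounds the treewidth. For the lower bound: the 4 vertex sets {0,10,11}, {1}, {8}, {4,7,12,13} are disjoint, each induces a connected subgraph, and every pair is joined by at least one edge of G. Contracting each set to a single vertex therefore yields K_{4} as a minor, and since treewidth is minor-monotone, tw(G) ≥ tw(K_{4}) = 3. Combining the bounds, tw(G) = 3.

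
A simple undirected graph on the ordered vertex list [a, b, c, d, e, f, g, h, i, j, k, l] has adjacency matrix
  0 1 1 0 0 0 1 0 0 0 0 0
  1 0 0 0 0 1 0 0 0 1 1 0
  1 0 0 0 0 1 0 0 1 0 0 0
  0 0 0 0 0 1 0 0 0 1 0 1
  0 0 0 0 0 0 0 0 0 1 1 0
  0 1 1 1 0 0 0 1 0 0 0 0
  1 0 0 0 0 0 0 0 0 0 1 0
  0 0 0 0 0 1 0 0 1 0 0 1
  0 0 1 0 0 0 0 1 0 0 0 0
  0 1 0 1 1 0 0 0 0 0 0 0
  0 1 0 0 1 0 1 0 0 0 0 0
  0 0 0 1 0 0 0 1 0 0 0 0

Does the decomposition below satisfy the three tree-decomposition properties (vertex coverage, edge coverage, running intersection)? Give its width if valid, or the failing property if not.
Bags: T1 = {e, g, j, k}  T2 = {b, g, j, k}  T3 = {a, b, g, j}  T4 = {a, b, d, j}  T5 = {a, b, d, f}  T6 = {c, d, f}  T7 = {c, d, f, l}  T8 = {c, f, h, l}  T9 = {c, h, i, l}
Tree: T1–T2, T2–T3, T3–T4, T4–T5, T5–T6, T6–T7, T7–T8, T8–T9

A tree decomposition must satisfy three properties: every vertex lies in some bag; for every edge, both endpoints lie together in some bag; and for every vertex, the bags containing it form a connected subtree. Here edge (a,c) lies in no bag, so the decomposition is invalid.

No — edge (a,c) lies in no bag.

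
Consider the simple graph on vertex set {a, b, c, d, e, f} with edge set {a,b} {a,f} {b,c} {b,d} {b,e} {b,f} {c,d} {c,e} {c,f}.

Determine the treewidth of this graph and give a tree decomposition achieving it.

The largest bag has 3 vertices, giving width 2; this decomposition certifies tw(G) ≤ 2. For the lower bound, the 3 vertices {b, c, d} are pairwise adjacent, and any tree decomposition puts a clique entirely inside one bag — forcing width ≥ 2. The upper and lower bounds meet at 2, so that is the treewidth.

Treewidth 2.
One optimal decomposition is:
Bags: B1 = {b, c, d}  B2 = {b, c, f}  B3 = {b, c, e}  B4 = {a, b, f}
Tree: B1–B2, B2–B3, B2–B4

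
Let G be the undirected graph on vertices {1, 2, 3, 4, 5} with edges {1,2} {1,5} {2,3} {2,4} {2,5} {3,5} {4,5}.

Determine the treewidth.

A width-2 tree decomposition is:
Bags: B1 = {2, 3, 5}  B2 = {2, 4, 5}  B3 = {1, 2, 5}
Tree: B1–B2, B1–B3
Every bag has size at most 3, so the width is 3 − 1 = 2 and tw(G) ≤ 2. On the other hand G contains the 3-clique {1, 2, 5}. A clique must lie in a single bag of any decomposition, so no decomposition can have width below 2. Therefore the treewidth is 2.

2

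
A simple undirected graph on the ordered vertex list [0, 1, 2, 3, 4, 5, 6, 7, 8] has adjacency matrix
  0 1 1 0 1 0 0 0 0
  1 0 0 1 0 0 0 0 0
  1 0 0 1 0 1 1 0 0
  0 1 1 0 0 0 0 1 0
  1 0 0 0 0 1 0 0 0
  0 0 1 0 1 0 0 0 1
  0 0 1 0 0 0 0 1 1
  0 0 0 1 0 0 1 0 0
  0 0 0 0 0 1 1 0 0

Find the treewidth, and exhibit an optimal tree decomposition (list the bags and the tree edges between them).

Every bag has size at most 4, so the width is 4 − 1 = 3 and tw(G) ≤ 3. For the lower bound: the 4 vertex sets {0,1,4}, {5}, {2}, {3,6,7,8} are disjoint, each induces a connected subgraph, and every pair is joined by at least one edge of G. Contracting each set to a single vertex therefore yields K_{4} as a minor, and since treewidth is minor-monotone, tw(G) ≥ tw(K_{4}) = 3. Combining the bounds, tw(G) = 3.

Treewidth 3.
One such decomposition:
Bags: B1 = {0, 1, 4, 5}  B2 = {0, 1, 2, 5}  B3 = {1, 2, 3, 5}  B4 = {2, 3, 5, 8}  B5 = {2, 3, 6, 8}  B6 = {3, 6, 7, 8}
Tree: B1–B2, B2–B3, B3–B4, B4–B5, B5–B6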